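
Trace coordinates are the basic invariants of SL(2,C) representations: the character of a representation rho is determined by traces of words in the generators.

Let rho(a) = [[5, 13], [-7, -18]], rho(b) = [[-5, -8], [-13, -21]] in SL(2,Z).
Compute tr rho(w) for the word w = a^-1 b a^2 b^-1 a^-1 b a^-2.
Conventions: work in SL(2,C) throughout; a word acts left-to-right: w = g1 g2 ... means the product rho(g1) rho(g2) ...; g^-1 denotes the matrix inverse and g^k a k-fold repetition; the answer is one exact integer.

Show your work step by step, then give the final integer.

4754378954

rho(a^-1) = [[-18, -13], [7, 5]]
... * rho(b) = [[-5, -8], [-13, -21]]  ->  [[259, 417], [-100, -161]]
... * rho(a) = [[5, 13], [-7, -18]]  ->  [[-1624, -4139], [627, 1598]]
... * rho(a) = [[5, 13], [-7, -18]]  ->  [[20853, 53390], [-8051, -20613]]
... * rho(b^-1) = [[-21, 8], [13, -5]]  ->  [[256157, -100126], [-98898, 38657]]
... * rho(a^-1) = [[-18, -13], [7, 5]]  ->  [[-5311708, -3830671], [2050763, 1478959]]
... * rho(b) = [[-5, -8], [-13, -21]]  ->  [[76357263, 122937755], [-29480282, -47464243]]
... * rho(a^-1) = [[-18, -13], [7, 5]]  ->  [[-513866449, -377955644], [198395375, 145922451]]
... * rho(a^-1) = [[-18, -13], [7, 5]]  ->  [[6603906574, 4790485617], [-2549659593, -1849527620]]
tr = 6603906574 + -1849527620 = 4754378954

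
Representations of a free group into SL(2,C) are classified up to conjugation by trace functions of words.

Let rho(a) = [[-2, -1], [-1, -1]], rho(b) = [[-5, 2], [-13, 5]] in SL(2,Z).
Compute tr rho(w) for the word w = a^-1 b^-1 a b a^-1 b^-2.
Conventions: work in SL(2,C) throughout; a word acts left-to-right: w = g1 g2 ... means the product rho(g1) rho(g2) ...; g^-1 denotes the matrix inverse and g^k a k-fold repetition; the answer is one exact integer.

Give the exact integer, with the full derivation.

rho(a^-1) = [[-1, 1], [1, -2]]
... * rho(b^-1) = [[5, -2], [13, -5]]  ->  [[8, -3], [-21, 8]]
... * rho(a) = [[-2, -1], [-1, -1]]  ->  [[-13, -5], [34, 13]]
... * rho(b) = [[-5, 2], [-13, 5]]  ->  [[130, -51], [-339, 133]]
... * rho(a^-1) = [[-1, 1], [1, -2]]  ->  [[-181, 232], [472, -605]]
... * rho(b^-1) = [[5, -2], [13, -5]]  ->  [[2111, -798], [-5505, 2081]]
... * rho(b^-1) = [[5, -2], [13, -5]]  ->  [[181, -232], [-472, 605]]
tr = 181 + 605 = 786

786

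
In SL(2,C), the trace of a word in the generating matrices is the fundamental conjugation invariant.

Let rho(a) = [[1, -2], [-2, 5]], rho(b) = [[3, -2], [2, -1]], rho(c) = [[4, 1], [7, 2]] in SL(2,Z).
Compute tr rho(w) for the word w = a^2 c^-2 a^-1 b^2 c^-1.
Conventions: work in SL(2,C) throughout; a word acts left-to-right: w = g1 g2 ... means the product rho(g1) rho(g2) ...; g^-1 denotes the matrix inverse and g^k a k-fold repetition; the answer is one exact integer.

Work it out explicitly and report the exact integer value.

248590

rho(a) = [[1, -2], [-2, 5]]
... * rho(a) = [[1, -2], [-2, 5]]  ->  [[5, -12], [-12, 29]]
... * rho(c^-1) = [[2, -1], [-7, 4]]  ->  [[94, -53], [-227, 128]]
... * rho(c^-1) = [[2, -1], [-7, 4]]  ->  [[559, -306], [-1350, 739]]
... * rho(a^-1) = [[5, 2], [2, 1]]  ->  [[2183, 812], [-5272, -1961]]
... * rho(b) = [[3, -2], [2, -1]]  ->  [[8173, -5178], [-19738, 12505]]
... * rho(b) = [[3, -2], [2, -1]]  ->  [[14163, -11168], [-34204, 26971]]
... * rho(c^-1) = [[2, -1], [-7, 4]]  ->  [[106502, -58835], [-257205, 142088]]
tr = 106502 + 142088 = 248590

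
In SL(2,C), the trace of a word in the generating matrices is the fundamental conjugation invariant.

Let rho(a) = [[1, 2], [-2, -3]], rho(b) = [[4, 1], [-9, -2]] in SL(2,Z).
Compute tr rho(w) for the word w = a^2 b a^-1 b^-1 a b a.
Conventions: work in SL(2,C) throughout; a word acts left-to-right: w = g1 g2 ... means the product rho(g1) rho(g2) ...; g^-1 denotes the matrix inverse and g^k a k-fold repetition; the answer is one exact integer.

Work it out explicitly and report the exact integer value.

-1690

rho(a) = [[1, 2], [-2, -3]]
... * rho(a) = [[1, 2], [-2, -3]]  ->  [[-3, -4], [4, 5]]
... * rho(b) = [[4, 1], [-9, -2]]  ->  [[24, 5], [-29, -6]]
... * rho(a^-1) = [[-3, -2], [2, 1]]  ->  [[-62, -43], [75, 52]]
... * rho(b^-1) = [[-2, -1], [9, 4]]  ->  [[-263, -110], [318, 133]]
... * rho(a) = [[1, 2], [-2, -3]]  ->  [[-43, -196], [52, 237]]
... * rho(b) = [[4, 1], [-9, -2]]  ->  [[1592, 349], [-1925, -422]]
... * rho(a) = [[1, 2], [-2, -3]]  ->  [[894, 2137], [-1081, -2584]]
tr = 894 + -2584 = -1690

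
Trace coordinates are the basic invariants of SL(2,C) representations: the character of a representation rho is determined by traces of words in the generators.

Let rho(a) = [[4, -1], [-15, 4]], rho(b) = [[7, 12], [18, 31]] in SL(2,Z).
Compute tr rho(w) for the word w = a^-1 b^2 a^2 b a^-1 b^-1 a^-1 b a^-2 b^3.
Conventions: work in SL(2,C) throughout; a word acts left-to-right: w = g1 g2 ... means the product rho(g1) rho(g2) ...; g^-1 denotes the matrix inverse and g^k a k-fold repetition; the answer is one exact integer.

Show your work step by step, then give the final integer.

378613283323481948

rho(a^-1) = [[4, 1], [15, 4]]
... * rho(b) = [[7, 12], [18, 31]]  ->  [[46, 79], [177, 304]]
... * rho(b) = [[7, 12], [18, 31]]  ->  [[1744, 3001], [6711, 11548]]
... * rho(a) = [[4, -1], [-15, 4]]  ->  [[-38039, 10260], [-146376, 39481]]
... * rho(a) = [[4, -1], [-15, 4]]  ->  [[-306056, 79079], [-1177719, 304300]]
... * rho(b) = [[7, 12], [18, 31]]  ->  [[-718970, -1221223], [-2766633, -4699328]]
... * rho(a^-1) = [[4, 1], [15, 4]]  ->  [[-21194225, -5603862], [-81556452, -21563945]]
... * rho(b^-1) = [[31, -12], [-18, 7]]  ->  [[-556151459, 215103666], [-2140099002, 827729809]]
... * rho(a^-1) = [[4, 1], [15, 4]]  ->  [[1001949154, 304263205], [3855551127, 1170820234]]
... * rho(b) = [[7, 12], [18, 31]]  ->  [[12490381768, 21455549203], [48063622101, 82562040778]]
... * rho(a^-1) = [[4, 1], [15, 4]]  ->  [[371794765117, 98312578580], [1430685100074, 378311785213]]
... * rho(a^-1) = [[4, 1], [15, 4]]  ->  [[2961867739168, 765045079437], [11397417178491, 2943932240926]]
... * rho(b) = [[7, 12], [18, 31]]  ->  [[34503885604042, 59258810332563], [132772700586105, 228030905610598]]
... * rho(b) = [[7, 12], [18, 31]]  ->  [[1308185785214428, 2251069747557957], [5033965205093499, 8662230480961798]]
... * rho(b) = [[7, 12], [18, 31]]  ->  [[49676555952544222, 85481391596869803], [191157905092966857, 328936727370937726]]
tr = 49676555952544222 + 328936727370937726 = 378613283323481948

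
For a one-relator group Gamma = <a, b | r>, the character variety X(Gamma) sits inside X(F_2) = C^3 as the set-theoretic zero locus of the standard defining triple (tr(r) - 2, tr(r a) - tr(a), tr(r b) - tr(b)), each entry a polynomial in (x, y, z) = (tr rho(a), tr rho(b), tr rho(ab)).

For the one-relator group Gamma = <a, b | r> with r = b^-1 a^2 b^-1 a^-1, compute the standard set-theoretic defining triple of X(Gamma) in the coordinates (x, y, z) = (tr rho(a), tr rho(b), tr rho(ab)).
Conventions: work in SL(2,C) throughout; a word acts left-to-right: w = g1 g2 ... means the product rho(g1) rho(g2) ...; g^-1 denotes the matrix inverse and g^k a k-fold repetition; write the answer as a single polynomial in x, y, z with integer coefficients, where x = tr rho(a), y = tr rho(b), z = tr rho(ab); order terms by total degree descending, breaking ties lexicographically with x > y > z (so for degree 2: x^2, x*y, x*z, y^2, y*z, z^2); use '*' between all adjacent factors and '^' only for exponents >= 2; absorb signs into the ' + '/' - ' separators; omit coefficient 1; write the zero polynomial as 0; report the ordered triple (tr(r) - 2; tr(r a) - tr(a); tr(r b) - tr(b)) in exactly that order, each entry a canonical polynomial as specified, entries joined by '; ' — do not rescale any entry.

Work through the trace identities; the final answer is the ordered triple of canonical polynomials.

tr(a^2) = tr(a)*tr(a) - tr(1)  (reduce the a square) = x^2 - 2
and tr(a^2 b) = tr(a)*tr(b a) - tr(b)  (reduce the a square) = x*z - y
tr(a^2 b^-1) = tr(a^2)*tr(b) - tr(a^2 b)  (eliminate b^-1) = x^2*y - x*z - y
next, tr(b^-1 a^2 b^-1) = tr(a^2 b^-1)*tr(b) - tr(a^2)  (eliminate b^-1) = x^2*y^2 - x*y*z - x^2 - y^2 + 2
tr(a^3) = tr(a)*tr(a^2) - tr(a)  (reduce the a square) = x^3 - 3*x
tr(a^3 b) = tr(a)*tr(a b a) - tr(a b)  (reduce the a square) = x^2*z - x*y - z
tr(a^2 b^-1 a) = tr(a^3)*tr(b) - tr(a^3 b)  (eliminate b^-1) = x^3*y - x^2*z - 2*x*y + z
tr(b a b a) = tr(b a)*tr(b a) - tr(1)  (split on b) = z^2 - 2
tr(b a b) = tr(b)*tr(a b) - tr(a)  (reduce the b square) = y*z - x
and tr(a b a^2 b) = tr(a)*tr(b a b a) - tr(b a b)  (reduce the a square) = x*z^2 - y*z - x
next, tr(a^2 b^-1 a b) = tr(a b a^2)*tr(b) - tr(a b a^2 b)  (eliminate b^-1) = x^2*y*z - x*y^2 - x*z^2 + x
tr(b^-1 a^2 b^-1 a) = tr(a^2 b^-1 a)*tr(b) - tr(a^2 b^-1 a b)  (eliminate b^-1) = x^3*y^2 - 2*x^2*y*z - x*y^2 + x*z^2 + y*z - x
tr(b^-1 a^2 b^-1 a^-1) = tr(b^-1 a^2 b^-1)*tr(a) - tr(b^-1 a^2 b^-1 a)  (eliminate a^-1) = x^2*y*z - x^3 - x*z^2 - y*z + 3*x
tr(a b^-1) = tr(a)*tr(b) - tr(a b) = x*y - z
assemble the triple (tr(r) - 2; tr(r a) - x; tr(r b) - y)

x^2*y*z - x^3 - x*z^2 - y*z + 3*x - 2; x^2*y^2 - x*y*z - x^2 - y^2 - x + 2; x*y - y - z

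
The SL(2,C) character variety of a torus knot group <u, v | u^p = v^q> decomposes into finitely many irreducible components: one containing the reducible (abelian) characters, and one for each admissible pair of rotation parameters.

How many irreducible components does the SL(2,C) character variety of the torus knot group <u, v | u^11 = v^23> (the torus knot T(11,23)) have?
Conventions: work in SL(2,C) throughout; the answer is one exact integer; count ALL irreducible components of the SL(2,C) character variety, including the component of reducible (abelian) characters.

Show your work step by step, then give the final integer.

For T(11,23): irreducibility forces the central element u^11 = v^23 to one of +I, -I.
On an irreducible component, tr(u) is locked at 2*cos(pi*alpha/11) for some alpha in 1..10, and tr(v) at 2*cos(pi*beta/23) for some beta in 1..22.
u^11 = (-1)^alpha I and v^23 = (-1)^beta I must agree, so alpha and beta have equal parity.
Counting: 5 odd alphas x 11 odd betas + 5 even alphas x 11 even betas = 55 + 55 = 110.
components with irreducible characters: 110; plus the single component of reducible (abelian) characters: total 111.

111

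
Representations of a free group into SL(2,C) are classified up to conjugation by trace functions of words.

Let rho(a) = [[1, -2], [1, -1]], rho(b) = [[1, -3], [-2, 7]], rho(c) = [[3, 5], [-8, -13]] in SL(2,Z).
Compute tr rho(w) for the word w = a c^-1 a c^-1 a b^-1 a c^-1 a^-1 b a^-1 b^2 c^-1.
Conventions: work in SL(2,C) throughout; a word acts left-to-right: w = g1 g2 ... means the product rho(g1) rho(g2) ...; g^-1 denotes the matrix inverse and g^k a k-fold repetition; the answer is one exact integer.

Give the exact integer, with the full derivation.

rho(a) = [[1, -2], [1, -1]]
... * rho(c^-1) = [[-13, -5], [8, 3]]  ->  [[-29, -11], [-21, -8]]
... * rho(a) = [[1, -2], [1, -1]]  ->  [[-40, 69], [-29, 50]]
... * rho(c^-1) = [[-13, -5], [8, 3]]  ->  [[1072, 407], [777, 295]]
... * rho(a) = [[1, -2], [1, -1]]  ->  [[1479, -2551], [1072, -1849]]
... * rho(b^-1) = [[7, 3], [2, 1]]  ->  [[5251, 1886], [3806, 1367]]
... * rho(a) = [[1, -2], [1, -1]]  ->  [[7137, -12388], [5173, -8979]]
... * rho(c^-1) = [[-13, -5], [8, 3]]  ->  [[-191885, -72849], [-139081, -52802]]
... * rho(a^-1) = [[-1, 2], [-1, 1]]  ->  [[264734, -456619], [191883, -330964]]
... * rho(b) = [[1, -3], [-2, 7]]  ->  [[1177972, -3990535], [853811, -2892397]]
... * rho(a^-1) = [[-1, 2], [-1, 1]]  ->  [[2812563, -1634591], [2038586, -1184775]]
... * rho(b) = [[1, -3], [-2, 7]]  ->  [[6081745, -19879826], [4408136, -14409183]]
... * rho(b) = [[1, -3], [-2, 7]]  ->  [[45841397, -157404017], [33226502, -114088689]]
... * rho(c^-1) = [[-13, -5], [8, 3]]  ->  [[-1855170297, -701419036], [-1344654038, -508398577]]
tr = -1855170297 + -508398577 = -2363568874

-2363568874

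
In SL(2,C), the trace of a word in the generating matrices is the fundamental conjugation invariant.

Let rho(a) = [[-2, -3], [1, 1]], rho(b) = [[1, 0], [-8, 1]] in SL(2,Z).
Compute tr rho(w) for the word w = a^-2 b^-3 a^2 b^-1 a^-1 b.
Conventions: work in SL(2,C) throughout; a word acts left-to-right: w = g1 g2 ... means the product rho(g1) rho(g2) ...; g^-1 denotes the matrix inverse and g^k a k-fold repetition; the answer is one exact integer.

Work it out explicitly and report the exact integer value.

39815

rho(a^-1) = [[1, 3], [-1, -2]]
... * rho(a^-1) = [[1, 3], [-1, -2]]  ->  [[-2, -3], [1, 1]]
... * rho(b^-1) = [[1, 0], [8, 1]]  ->  [[-26, -3], [9, 1]]
... * rho(b^-1) = [[1, 0], [8, 1]]  ->  [[-50, -3], [17, 1]]
... * rho(b^-1) = [[1, 0], [8, 1]]  ->  [[-74, -3], [25, 1]]
... * rho(a) = [[-2, -3], [1, 1]]  ->  [[145, 219], [-49, -74]]
... * rho(a) = [[-2, -3], [1, 1]]  ->  [[-71, -216], [24, 73]]
... * rho(b^-1) = [[1, 0], [8, 1]]  ->  [[-1799, -216], [608, 73]]
... * rho(a^-1) = [[1, 3], [-1, -2]]  ->  [[-1583, -4965], [535, 1678]]
... * rho(b) = [[1, 0], [-8, 1]]  ->  [[38137, -4965], [-12889, 1678]]
tr = 38137 + 1678 = 39815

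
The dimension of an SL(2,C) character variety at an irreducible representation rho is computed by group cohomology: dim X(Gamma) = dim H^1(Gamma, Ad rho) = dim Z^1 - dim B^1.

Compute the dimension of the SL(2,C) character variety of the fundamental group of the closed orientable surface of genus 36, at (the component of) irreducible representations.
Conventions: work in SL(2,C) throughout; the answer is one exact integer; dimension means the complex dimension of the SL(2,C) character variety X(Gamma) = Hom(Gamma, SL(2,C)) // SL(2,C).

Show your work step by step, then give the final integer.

The genus-36 surface group: 2g = 72 generators, one relator prod [a_i, b_i].
Before the relator condition, cocycle space has dim 3*72 = 216.
H^2 = coker(d_2) is dual to H^0 = 0 at irreducible rho (Poincare duality), so d_2 is onto: dim Z^1 = 213.
dim B^1 = 3 (coboundaries, injective at irreducible rho).
dim X = dim H^1 = 213 - 3 = 210.

210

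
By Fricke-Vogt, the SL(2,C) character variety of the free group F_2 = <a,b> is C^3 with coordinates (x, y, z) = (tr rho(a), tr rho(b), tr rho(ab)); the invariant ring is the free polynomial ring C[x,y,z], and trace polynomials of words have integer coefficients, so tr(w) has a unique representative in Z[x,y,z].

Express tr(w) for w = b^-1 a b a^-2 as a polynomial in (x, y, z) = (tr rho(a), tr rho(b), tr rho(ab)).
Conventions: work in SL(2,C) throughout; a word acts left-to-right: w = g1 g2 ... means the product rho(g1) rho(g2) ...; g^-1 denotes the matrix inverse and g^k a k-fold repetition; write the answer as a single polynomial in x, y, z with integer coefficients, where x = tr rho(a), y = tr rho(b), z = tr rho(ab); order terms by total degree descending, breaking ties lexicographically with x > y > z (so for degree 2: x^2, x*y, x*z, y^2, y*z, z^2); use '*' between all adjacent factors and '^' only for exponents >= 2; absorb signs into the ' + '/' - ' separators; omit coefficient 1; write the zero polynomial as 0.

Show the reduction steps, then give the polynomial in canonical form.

tr(b a^-1) = tr(b) tr(a) - tr(b a) = x*y - z
tr(b a b) = tr(b) tr(a b) - tr(a) = y*z - x
tr(b a b a) = tr(a b) tr(a b) - tr(1)   [split at repeated a] = z^2 - 2
tr(b a b a^-1) = tr(b a b) tr(a) - tr(b a b a) = x*y*z - x^2 - z^2 + 2
tr(a b a^-2 b) = tr(b a b a^-1) tr(a) - tr(b a b) = x^2*y*z - x^3 - x*z^2 - y*z + 3*x
tr(b^-1 a b a^-2) = tr(a b a^-2) tr(b) - tr(a b a^-2 b) = -x^2*y*z + x^3 + x*y^2 + x*z^2 - 3*x

-x^2*y*z + x^3 + x*y^2 + x*z^2 - 3*x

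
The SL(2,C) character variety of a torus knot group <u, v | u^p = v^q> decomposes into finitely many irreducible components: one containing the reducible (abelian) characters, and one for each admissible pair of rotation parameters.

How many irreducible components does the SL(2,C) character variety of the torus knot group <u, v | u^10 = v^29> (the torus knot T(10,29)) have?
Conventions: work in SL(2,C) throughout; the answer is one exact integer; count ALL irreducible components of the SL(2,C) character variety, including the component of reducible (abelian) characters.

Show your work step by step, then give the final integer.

In the torus knot group T(10,29), u^10 = v^29 is central, so an irreducible representation sends it to +I or -I (Schur).
This locks tr(u) to 2*cos(pi*alpha/10), alpha in 1..9, and tr(v) to 2*cos(pi*beta/29), beta in 1..28, on each component of irreducible characters.
The two central values (-1)^alpha I and (-1)^beta I must be the same matrix, so alpha and beta share a parity.
Counting: 5 odd alphas x 14 odd betas + 4 even alphas x 14 even betas = 70 + 56 = 126.
That is 126 components of irreducible characters, and with the reducible (abelian) component the total is 127.

127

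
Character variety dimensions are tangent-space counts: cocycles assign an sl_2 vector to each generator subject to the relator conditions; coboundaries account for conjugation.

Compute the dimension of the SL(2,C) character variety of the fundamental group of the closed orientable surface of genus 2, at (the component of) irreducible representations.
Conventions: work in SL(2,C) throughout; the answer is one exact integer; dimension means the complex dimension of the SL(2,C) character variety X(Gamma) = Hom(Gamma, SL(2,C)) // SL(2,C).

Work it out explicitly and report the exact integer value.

Gamma = pi_1(Sigma_2) = < a_1, b_1, ..., a_2, b_2 | prod [a_i, b_i] > has 2g = 4 generators and 1 relator.
Before the relator condition, cocycle space has dim 3*4 = 12.
d_2 is surjective at irreducible rho (its cokernel H^2 is dual to H^0 = 0), so dim Z^1 = 12 - 3 = 9.
As always at irreducible rho, dim B^1 = 3.
dim H^1 = 9 - 3 = 6 = dim X.

6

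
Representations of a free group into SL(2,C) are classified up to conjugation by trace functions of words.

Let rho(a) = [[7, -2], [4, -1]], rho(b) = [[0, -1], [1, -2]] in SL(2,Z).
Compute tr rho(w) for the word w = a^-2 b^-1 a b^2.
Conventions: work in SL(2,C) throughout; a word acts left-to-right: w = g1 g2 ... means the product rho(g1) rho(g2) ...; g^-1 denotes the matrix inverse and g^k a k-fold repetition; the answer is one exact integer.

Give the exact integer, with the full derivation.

rho(a^-1) = [[-1, 2], [-4, 7]]
... * rho(a^-1) = [[-1, 2], [-4, 7]]  ->  [[-7, 12], [-24, 41]]
... * rho(b^-1) = [[-2, 1], [-1, 0]]  ->  [[2, -7], [7, -24]]
... * rho(a) = [[7, -2], [4, -1]]  ->  [[-14, 3], [-47, 10]]
... * rho(b) = [[0, -1], [1, -2]]  ->  [[3, 8], [10, 27]]
... * rho(b) = [[0, -1], [1, -2]]  ->  [[8, -19], [27, -64]]
tr = 8 + -64 = -56

-56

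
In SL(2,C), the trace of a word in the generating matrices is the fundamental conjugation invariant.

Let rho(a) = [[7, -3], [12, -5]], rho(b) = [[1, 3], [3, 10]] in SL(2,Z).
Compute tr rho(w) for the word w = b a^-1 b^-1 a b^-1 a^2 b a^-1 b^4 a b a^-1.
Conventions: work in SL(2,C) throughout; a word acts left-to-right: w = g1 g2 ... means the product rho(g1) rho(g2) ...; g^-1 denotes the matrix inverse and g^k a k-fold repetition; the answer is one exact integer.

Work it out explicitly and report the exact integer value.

-1683880398484

rho(b) = [[1, 3], [3, 10]]
... * rho(a^-1) = [[-5, 3], [-12, 7]]  ->  [[-41, 24], [-135, 79]]
... * rho(b^-1) = [[10, -3], [-3, 1]]  ->  [[-482, 147], [-1587, 484]]
... * rho(a) = [[7, -3], [12, -5]]  ->  [[-1610, 711], [-5301, 2341]]
... * rho(b^-1) = [[10, -3], [-3, 1]]  ->  [[-18233, 5541], [-60033, 18244]]
... * rho(a) = [[7, -3], [12, -5]]  ->  [[-61139, 26994], [-201303, 88879]]
... * rho(a) = [[7, -3], [12, -5]]  ->  [[-104045, 48447], [-342573, 159514]]
... * rho(b) = [[1, 3], [3, 10]]  ->  [[41296, 172335], [135969, 567421]]
... * rho(a^-1) = [[-5, 3], [-12, 7]]  ->  [[-2274500, 1330233], [-7488897, 4379854]]
... * rho(b) = [[1, 3], [3, 10]]  ->  [[1716199, 6478830], [5650665, 21331849]]
... * rho(b) = [[1, 3], [3, 10]]  ->  [[21152689, 69936897], [69646212, 230270485]]
... * rho(b) = [[1, 3], [3, 10]]  ->  [[230963380, 762827037], [760457667, 2511643486]]
... * rho(b) = [[1, 3], [3, 10]]  ->  [[2519444491, 8321160510], [8295388125, 27397807861]]
... * rho(a) = [[7, -3], [12, -5]]  ->  [[117490037557, -49164136023], [386841411207, -161875203680]]
... * rho(b) = [[1, 3], [3, 10]]  ->  [[-30002370512, -139171247559], [-98784199833, -458227803179]]
... * rho(a^-1) = [[-5, 3], [-12, 7]]  ->  [[1820066823268, -1064205844449], [5992654637313, -3503947221752]]
tr = 1820066823268 + -3503947221752 = -1683880398484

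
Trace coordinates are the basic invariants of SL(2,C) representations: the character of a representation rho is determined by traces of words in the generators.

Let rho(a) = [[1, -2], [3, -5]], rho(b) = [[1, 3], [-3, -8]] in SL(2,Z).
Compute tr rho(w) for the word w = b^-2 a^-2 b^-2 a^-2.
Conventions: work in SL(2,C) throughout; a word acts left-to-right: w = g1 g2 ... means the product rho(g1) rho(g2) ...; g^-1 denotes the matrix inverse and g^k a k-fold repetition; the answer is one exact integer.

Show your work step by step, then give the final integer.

rho(b^-1) = [[-8, -3], [3, 1]]
... * rho(b^-1) = [[-8, -3], [3, 1]]  ->  [[55, 21], [-21, -8]]
... * rho(a^-1) = [[-5, 2], [-3, 1]]  ->  [[-338, 131], [129, -50]]
... * rho(a^-1) = [[-5, 2], [-3, 1]]  ->  [[1297, -545], [-495, 208]]
... * rho(b^-1) = [[-8, -3], [3, 1]]  ->  [[-12011, -4436], [4584, 1693]]
... * rho(b^-1) = [[-8, -3], [3, 1]]  ->  [[82780, 31597], [-31593, -12059]]
... * rho(a^-1) = [[-5, 2], [-3, 1]]  ->  [[-508691, 197157], [194142, -75245]]
... * rho(a^-1) = [[-5, 2], [-3, 1]]  ->  [[1951984, -820225], [-744975, 313039]]
tr = 1951984 + 313039 = 2265023

2265023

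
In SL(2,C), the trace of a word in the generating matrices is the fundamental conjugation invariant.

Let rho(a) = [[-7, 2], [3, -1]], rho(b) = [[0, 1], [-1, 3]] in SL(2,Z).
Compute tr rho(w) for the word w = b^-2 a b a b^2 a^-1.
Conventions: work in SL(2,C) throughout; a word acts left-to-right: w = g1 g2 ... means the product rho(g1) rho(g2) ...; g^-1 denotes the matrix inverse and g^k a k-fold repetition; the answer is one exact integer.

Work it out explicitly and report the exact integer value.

rho(b^-1) = [[3, -1], [1, 0]]
... * rho(b^-1) = [[3, -1], [1, 0]]  ->  [[8, -3], [3, -1]]
... * rho(a) = [[-7, 2], [3, -1]]  ->  [[-65, 19], [-24, 7]]
... * rho(b) = [[0, 1], [-1, 3]]  ->  [[-19, -8], [-7, -3]]
... * rho(a) = [[-7, 2], [3, -1]]  ->  [[109, -30], [40, -11]]
... * rho(b) = [[0, 1], [-1, 3]]  ->  [[30, 19], [11, 7]]
... * rho(b) = [[0, 1], [-1, 3]]  ->  [[-19, 87], [-7, 32]]
... * rho(a^-1) = [[-1, -2], [-3, -7]]  ->  [[-242, -571], [-89, -210]]
tr = -242 + -210 = -452

-452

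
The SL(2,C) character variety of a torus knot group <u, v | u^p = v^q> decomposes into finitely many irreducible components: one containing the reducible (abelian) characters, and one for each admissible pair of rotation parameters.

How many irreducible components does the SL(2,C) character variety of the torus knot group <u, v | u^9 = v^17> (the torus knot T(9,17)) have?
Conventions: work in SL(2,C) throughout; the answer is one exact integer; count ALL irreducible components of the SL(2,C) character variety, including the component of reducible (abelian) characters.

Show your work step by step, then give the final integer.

For T(9,17): irreducibility forces the central element u^9 = v^17 to one of +I, -I.
So on each irreducible component the traces are pinned: tr(u) = 2*cos(pi*alpha/9) with 1 <= alpha <= 8, tr(v) = 2*cos(pi*beta/17) with 1 <= beta <= 16.
Consistency of u^9 = (-1)^alpha I with v^17 = (-1)^beta I forces alpha = beta (mod 2).
Counting: 4 odd alphas x 8 odd betas + 4 even alphas x 8 even betas = 32 + 32 = 64.
components with irreducible characters: 64; plus the single component of reducible (abelian) characters: total 65.

65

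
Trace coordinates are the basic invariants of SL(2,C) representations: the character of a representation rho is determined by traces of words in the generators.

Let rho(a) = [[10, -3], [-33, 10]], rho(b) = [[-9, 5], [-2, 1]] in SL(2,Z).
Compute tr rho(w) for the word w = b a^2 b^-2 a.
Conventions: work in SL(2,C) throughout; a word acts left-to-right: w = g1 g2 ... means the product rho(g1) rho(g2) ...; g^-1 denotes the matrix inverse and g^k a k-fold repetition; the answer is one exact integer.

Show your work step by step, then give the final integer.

rho(b) = [[-9, 5], [-2, 1]]
... * rho(a) = [[10, -3], [-33, 10]]  ->  [[-255, 77], [-53, 16]]
... * rho(a) = [[10, -3], [-33, 10]]  ->  [[-5091, 1535], [-1058, 319]]
... * rho(b^-1) = [[1, -5], [2, -9]]  ->  [[-2021, 11640], [-420, 2419]]
... * rho(b^-1) = [[1, -5], [2, -9]]  ->  [[21259, -94655], [4418, -19671]]
... * rho(a) = [[10, -3], [-33, 10]]  ->  [[3336205, -1010327], [693323, -209964]]
tr = 3336205 + -209964 = 3126241

3126241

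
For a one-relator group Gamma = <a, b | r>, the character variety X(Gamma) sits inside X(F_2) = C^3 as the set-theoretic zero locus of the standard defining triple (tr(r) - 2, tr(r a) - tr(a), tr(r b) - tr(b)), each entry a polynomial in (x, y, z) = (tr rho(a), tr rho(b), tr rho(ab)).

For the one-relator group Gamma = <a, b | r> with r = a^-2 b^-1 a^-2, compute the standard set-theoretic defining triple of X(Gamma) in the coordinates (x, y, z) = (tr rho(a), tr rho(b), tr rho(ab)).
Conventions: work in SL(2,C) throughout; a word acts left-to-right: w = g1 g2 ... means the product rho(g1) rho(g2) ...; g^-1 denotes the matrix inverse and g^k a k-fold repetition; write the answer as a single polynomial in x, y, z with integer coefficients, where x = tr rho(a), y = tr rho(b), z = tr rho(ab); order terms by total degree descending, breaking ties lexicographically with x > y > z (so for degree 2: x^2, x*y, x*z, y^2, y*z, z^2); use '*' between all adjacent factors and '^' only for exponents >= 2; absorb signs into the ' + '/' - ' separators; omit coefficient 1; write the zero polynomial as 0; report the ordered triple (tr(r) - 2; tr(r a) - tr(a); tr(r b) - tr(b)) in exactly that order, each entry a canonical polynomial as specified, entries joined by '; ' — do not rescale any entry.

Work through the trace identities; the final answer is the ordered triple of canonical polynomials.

tr(a^-1) = tr(a) = x
tr(a^-2) = tr(a^-1) * tr(a) - tr(1) = x^2 - 2
tr(a^-3) = tr(a^-2) * tr(a) - tr(a^-1) = x^3 - 3*x
tr(a^-4) = tr(a^-3) * tr(a) - tr(a^-2) = x^4 - 4*x^2 + 2
tr(a^-1 b) = tr(b) * tr(a) - tr(b a) = x*y - z
tr(a^-2 b) = tr(a^-1 b) * tr(a) - tr(a^-1 b a) = x^2*y - x*z - y
tr(b a^-3) = tr(a^-2 b) * tr(a) - tr(a^-2 b a) = x^3*y - x^2*z - 2*x*y + z
tr(a^-4 b) = tr(b a^-3) * tr(a) - tr(b a^-2) = x^4*y - x^3*z - 3*x^2*y + 2*x*z + y
tr(a^-2 b^-1 a^-2) = tr(a^-4) * tr(b) - tr(a^-4 b) = x^3*z - x^2*y - 2*x*z + y
tr(a^-1 b^-1 a^-1) = tr(b^-1 a^-1) * tr(a) - tr(b^-1) = x*z - y
tr(a^-2 b^-1 a^-1) = tr(a^-1 b^-1 a^-1) * tr(a) - tr(a^-1 b^-1) = x^2*z - x*y - z
tr(b^2) = tr(b) * tr(b) - tr(1)   [square of b] = y^2 - 2
tr(b^2 a) = tr(b) * tr(a b) - tr(a)   [square of b] = y*z - x
tr(b a^-1 b) = tr(b^2) * tr(a) - tr(b^2 a)   [inverse elimination on a] = x*y^2 - y*z - x
tr(b a b a) = tr(a b) * tr(a b) - tr(1)   [split at a repeated a] = z^2 - 2
tr(b a^-1 b a) = tr(b a b) * tr(a) - tr(b a b a)   [inverse elimination on a] = x*y*z - x^2 - z^2 + 2
tr(b a^-1 b a^-1) = tr(b a^-1 b) * tr(a) - tr(b a^-1 b a)   [inverse elimination on a] = x^2*y^2 - 2*x*y*z + z^2 - 2
tr(a^-1 b a^-2 b) = tr(b a^-1 b a^-1) * tr(a) - tr(b a^-1 b)   [inverse elimination on a] = x^3*y^2 - 2*x^2*y*z - x*y^2 + x*z^2 + y*z - x
tr(b a^-2 b) = tr(a^-1 b^2) * tr(a) - tr(a^-1 b^2 a)   [inverse elimination on a] = x^2*y^2 - x*y*z - x^2 - y^2 + 2
tr(a^-2 b a^-2 b) = tr(a^-1 b a^-2 b) * tr(a) - tr(a^-1 b a^-2 b a)   [inverse elimination on a] = x^4*y^2 - 2*x^3*y*z - 2*x^2*y^2 + x^2*z^2 + 2*x*y*z + y^2 - 2
tr(a^-2 b^-1 a^-2 b) = tr(a^-2 b a^-2) * tr(b) - tr(a^-2 b a^-2 b)   [inverse elimination on b] = x^3*y*z - x^2*y^2 - x^2*z^2 + 2
assemble the triple (tr(r) - 2; tr(r a) - x; tr(r b) - y)

x^3*z - x^2*y - 2*x*z + y - 2; x^2*z - x*y - x - z; x^3*y*z - x^2*y^2 - x^2*z^2 - y + 2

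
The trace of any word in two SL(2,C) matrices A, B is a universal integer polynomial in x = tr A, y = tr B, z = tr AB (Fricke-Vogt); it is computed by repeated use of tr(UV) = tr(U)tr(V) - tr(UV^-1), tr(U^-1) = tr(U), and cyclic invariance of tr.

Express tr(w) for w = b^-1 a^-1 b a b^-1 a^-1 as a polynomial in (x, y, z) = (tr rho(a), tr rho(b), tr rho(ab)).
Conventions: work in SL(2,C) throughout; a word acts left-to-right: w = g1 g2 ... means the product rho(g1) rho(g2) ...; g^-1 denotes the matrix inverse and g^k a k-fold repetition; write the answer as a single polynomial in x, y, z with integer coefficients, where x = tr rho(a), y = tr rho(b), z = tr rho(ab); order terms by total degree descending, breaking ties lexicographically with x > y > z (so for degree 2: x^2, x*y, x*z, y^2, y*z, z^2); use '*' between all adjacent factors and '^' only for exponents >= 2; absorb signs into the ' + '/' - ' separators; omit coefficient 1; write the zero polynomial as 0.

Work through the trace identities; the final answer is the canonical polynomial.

next, trace(b^-1) = trace(b) = y
trace(b a b) = trace(b)*trace(a b) - trace(a) = y*z - x
next, trace(a b a b) = trace(b a)*trace(b a) - trace(1) = z^2 - 2
trace(a b a) = trace(a)*trace(b a) - trace(b) = x*z - y
and trace(b a b a b) = trace(b)*trace(a b a b) - trace(a b a) = y*z^2 - x*z - y
trace(b a b a b a) = trace(b a)*trace(b a b a) - trace(b^-1 a^-1) = z^3 - 3*z
trace(a b a b a^-1 b) = trace(b a b a b)*trace(a) - trace(b a b a b a) = x*y*z^2 - x^2*z - z^3 - x*y + 3*z
trace(a^-1 b^-1 a b a b) = trace(a b a b a^-1)*trace(b) - trace(a b a b a^-1 b) = -x*y*z^2 + x^2*z + y^2*z + z^3 - 3*z
trace(b a b^-1 a^-1 b^-1 a) = trace(a^-1 b^-1 a b a)*trace(b) - trace(a^-1 b^-1 a b a b) = x*y*z^2 - x^2*z - y^2*z - z^3 + x*y + 3*z
trace(b^-1 a^-1 b a b^-1 a^-1) = trace(b a b^-1 a^-1 b^-1)*trace(a) - trace(b a b^-1 a^-1 b^-1 a) = -x*y*z^2 + x^2*z + y^2*z + z^3 - 3*z

-x*y*z^2 + x^2*z + y^2*z + z^3 - 3*z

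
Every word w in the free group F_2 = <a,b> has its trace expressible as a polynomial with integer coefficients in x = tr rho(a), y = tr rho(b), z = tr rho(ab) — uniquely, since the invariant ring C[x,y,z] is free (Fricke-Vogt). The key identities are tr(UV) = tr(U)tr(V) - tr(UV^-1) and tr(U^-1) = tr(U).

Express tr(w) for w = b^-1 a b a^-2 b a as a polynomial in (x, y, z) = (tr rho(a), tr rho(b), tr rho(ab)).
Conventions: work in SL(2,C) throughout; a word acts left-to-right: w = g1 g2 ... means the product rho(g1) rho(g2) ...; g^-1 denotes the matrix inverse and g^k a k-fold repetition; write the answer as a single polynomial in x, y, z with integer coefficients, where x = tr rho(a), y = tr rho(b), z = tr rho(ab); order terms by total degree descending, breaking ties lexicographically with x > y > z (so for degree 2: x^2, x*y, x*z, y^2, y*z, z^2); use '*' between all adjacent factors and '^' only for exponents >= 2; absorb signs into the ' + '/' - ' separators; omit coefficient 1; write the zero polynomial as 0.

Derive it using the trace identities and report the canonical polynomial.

x^3*y^2*z - x^4*y - x^2*y^3 - 2*x^2*y*z^2 + x^3*z + x*z^3 + 5*x^2*y + y^3 + y*z^2 - 4*x*z - 3*y

trace(a^2 b) = trace(a) * trace(b a) - trace(b) = x*z - y
trace(a^2) = trace(a) * trace(a) - trace(1) = x^2 - 2
trace(a b^2 a) = trace(b) * trace(a^2 b) - trace(a^2) = x*y*z - x^2 - y^2 + 2
trace(a b a b) = trace(a b) * trace(a b) - trace(1)   [split at repeated a] = z^2 - 2
trace(a b^2 a b) = trace(b) * trace(a b a b) - trace(a b a) = y*z^2 - x*z - y
trace(b a b^-1 a b) = trace(a b^2 a) * trace(b) - trace(a b^2 a b) = x*y^2*z - x^2*y - y^3 - y*z^2 + x*z + 3*y
trace(b a b) = trace(b) * trace(a b) - trace(a) = y*z - x
trace(a b a b a) = trace(a) * trace(b a b a) - trace(b a b) = x*z^2 - y*z - x
trace(a b a b a b) = trace(a b a b) * trace(a b) - trace(b a)   [split at repeated a] = z^3 - 3*z
trace(b a b^-1 a b a) = trace(a b a b a) * trace(b) - trace(a b a b a b) = x*y*z^2 - y^2*z - z^3 - x*y + 3*z
trace(a^-1 b a b^-1 a b) = trace(b a b^-1 a b) * trace(a) - trace(b a b^-1 a b a) = x^2*y^2*z - x^3*y - x*y^3 - 2*x*y*z^2 + x^2*z + y^2*z + z^3 + 4*x*y - 3*z
trace(b^-1 a b a^-2 b a) = trace(a^-1 b a b^-1 a b) * trace(a) - trace(a^-1 b a b^-1 a b a) = x^3*y^2*z - x^4*y - x^2*y^3 - 2*x^2*y*z^2 + x^3*z + x*z^3 + 5*x^2*y + y^3 + y*z^2 - 4*x*z - 3*y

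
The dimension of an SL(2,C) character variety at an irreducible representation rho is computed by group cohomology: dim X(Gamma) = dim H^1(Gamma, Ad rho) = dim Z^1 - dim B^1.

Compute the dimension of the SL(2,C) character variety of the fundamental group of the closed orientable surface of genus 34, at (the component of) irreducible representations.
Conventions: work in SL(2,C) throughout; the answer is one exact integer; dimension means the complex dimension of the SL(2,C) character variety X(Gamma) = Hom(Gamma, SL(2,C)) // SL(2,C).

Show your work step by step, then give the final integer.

198

pi_1 of the closed genus-34 surface has 68 generators bound by the single product-of-commutators relator.
Unconstrained cocycle data is one sl_2 vector per generator (204 dimensions), cut by the relator condition d_2(z) = 0.
At an irreducible rho, H^2 = coker(d_2) vanishes (Poincare duality: H^2 is dual to H^0 = invariants = 0), so d_2 is surjective onto sl_2 and dim Z^1 = 204 - 3 = 201.
Coboundaries contribute dim B^1 = 3 (injective at irreducible rho).
dim H^1 = 201 - 3 = 198 = dim X.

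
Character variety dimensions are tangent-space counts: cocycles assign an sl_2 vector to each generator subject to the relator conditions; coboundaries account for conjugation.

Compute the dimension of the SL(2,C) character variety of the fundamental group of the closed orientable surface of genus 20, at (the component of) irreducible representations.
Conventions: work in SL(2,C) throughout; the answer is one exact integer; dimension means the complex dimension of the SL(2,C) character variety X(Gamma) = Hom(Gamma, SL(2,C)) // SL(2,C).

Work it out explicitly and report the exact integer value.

Gamma = pi_1(Sigma_20) = < a_1, b_1, ..., a_20, b_20 | prod [a_i, b_i] > has 2g = 40 generators and 1 relator.
A cocycle assigns one sl_2 vector per generator subject to the relator condition d_2(z) = 0: dim of the unconstrained space is 3*2g = 120.
d_2 is surjective at irreducible rho (its cokernel H^2 is dual to H^0 = 0), so dim Z^1 = 120 - 3 = 117.
As always at irreducible rho, dim B^1 = 3.
dim X = dim H^1 = 117 - 3 = 114.

114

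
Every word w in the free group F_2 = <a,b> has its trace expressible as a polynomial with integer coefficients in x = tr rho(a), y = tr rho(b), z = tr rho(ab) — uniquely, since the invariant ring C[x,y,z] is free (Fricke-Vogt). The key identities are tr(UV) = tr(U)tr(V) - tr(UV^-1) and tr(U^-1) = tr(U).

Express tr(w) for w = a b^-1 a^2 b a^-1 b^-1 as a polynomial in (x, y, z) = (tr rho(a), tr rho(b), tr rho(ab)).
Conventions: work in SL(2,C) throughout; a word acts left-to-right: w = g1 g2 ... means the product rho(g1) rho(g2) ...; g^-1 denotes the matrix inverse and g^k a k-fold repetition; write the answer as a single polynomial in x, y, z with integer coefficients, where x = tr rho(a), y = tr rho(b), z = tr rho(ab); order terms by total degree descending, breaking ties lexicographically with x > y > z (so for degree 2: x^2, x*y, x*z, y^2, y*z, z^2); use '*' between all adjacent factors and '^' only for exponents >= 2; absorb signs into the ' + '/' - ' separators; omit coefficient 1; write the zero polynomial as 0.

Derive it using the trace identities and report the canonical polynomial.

tr(a^2 b) = tr(a) * tr(b a) - tr(b) = x*z - y
tr(b^2 a) = tr(b) * tr(a b) - tr(a) = y*z - x
tr(b^2) = tr(b) * tr(b) - tr(1) = y^2 - 2
reduce: tr(b^2 a^2) = tr(a) * tr(b^2 a) - tr(b^2) = x*y*z - x^2 - y^2 + 2
tr(b a^3 b) = tr(a) * tr(b^2 a^2) - tr(b^2 a) = x^2*y*z - x^3 - x*y^2 - y*z + 3*x
tr(b a b a) = tr(a b) * tr(a b) - tr(1) = z^2 - 2
tr(a b a b a) = tr(a) * tr(b a b a) - tr(b a b) = x*z^2 - y*z - x
so tr(b a^3 b a) = tr(a) * tr(a b a b a) - tr(a b a b) = x^2*z^2 - x*y*z - x^2 - z^2 + 2
tr(a^3 b a^-1 b) = tr(b a^3 b) * tr(a) - tr(b a^3 b a) = x^3*y*z - x^4 - x^2*y^2 - x^2*z^2 + 4*x^2 + z^2 - 2
so tr(a^2 b a^-1 b^-1 a) = tr(a^3 b a^-1) * tr(b) - tr(a^3 b a^-1 b) = -x^3*y*z + x^4 + x^2*y^2 + x^2*z^2 + x*y*z - 4*x^2 - y^2 - z^2 + 2
tr(b^2 a b a) = tr(b) * tr(a b a b) - tr(a b a) = y*z^2 - x*z - y
reduce: tr(b^2 a b) = tr(b) * tr(b a b) - tr(b a) = y^2*z - x*y - z
so tr(b a b a^2 b) = tr(a) * tr(b^2 a b a) - tr(b^2 a b) = x*y*z^2 - x^2*z - y^2*z + z
reduce: tr(b a b a b a) = tr(a b a b) * tr(a b) - tr(b a) = z^3 - 3*z
tr(b a b a^2 b a) = tr(a) * tr(b a b a b a) - tr(b a b a b) = x*z^3 - y*z^2 - 2*x*z + y
tr(a b a^2 b a^-1 b) = tr(b a b a^2 b) * tr(a) - tr(b a b a^2 b a) = x^2*y*z^2 - x^3*z - x*y^2*z - x*z^3 + y*z^2 + 3*x*z - y
tr(a^2 b a^-1 b^-1 a b) = tr(a b a^2 b a^-1) * tr(b) - tr(a b a^2 b a^-1 b) = -x^2*y*z^2 + x^3*z + 2*x*y^2*z + x*z^3 - x^2*y - y^3 - y*z^2 - 3*x*z + 3*y
tr(a b^-1 a^2 b a^-1 b^-1) = tr(a^2 b a^-1 b^-1 a) * tr(b) - tr(a^2 b a^-1 b^-1 a b) = -x^3*y^2*z + x^4*y + x^2*y^3 + 2*x^2*y*z^2 - x^3*z - x*y^2*z - x*z^3 - 3*x^2*y + 3*x*z - y

-x^3*y^2*z + x^4*y + x^2*y^3 + 2*x^2*y*z^2 - x^3*z - x*y^2*z - x*z^3 - 3*x^2*y + 3*x*z - y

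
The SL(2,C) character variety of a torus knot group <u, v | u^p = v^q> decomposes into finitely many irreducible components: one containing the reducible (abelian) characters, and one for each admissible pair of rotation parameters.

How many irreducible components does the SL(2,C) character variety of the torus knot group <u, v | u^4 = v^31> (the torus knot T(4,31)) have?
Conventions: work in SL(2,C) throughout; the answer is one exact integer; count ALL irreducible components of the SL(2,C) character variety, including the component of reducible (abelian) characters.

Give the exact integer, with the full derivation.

46

For T(4,31): irreducibility forces the central element u^4 = v^31 to one of +I, -I.
On an irreducible component, tr(u) is locked at 2*cos(pi*alpha/4) for some alpha in 1..3, and tr(v) at 2*cos(pi*beta/31) for some beta in 1..30.
u^4 = (-1)^alpha I and v^31 = (-1)^beta I must agree, so alpha and beta have equal parity.
Counting: 2 odd alphas x 15 odd betas + 1 even alphas x 15 even betas = 30 + 15 = 45.
Total: 45 irreducible-character components + 1 reducible (abelian) component = 46.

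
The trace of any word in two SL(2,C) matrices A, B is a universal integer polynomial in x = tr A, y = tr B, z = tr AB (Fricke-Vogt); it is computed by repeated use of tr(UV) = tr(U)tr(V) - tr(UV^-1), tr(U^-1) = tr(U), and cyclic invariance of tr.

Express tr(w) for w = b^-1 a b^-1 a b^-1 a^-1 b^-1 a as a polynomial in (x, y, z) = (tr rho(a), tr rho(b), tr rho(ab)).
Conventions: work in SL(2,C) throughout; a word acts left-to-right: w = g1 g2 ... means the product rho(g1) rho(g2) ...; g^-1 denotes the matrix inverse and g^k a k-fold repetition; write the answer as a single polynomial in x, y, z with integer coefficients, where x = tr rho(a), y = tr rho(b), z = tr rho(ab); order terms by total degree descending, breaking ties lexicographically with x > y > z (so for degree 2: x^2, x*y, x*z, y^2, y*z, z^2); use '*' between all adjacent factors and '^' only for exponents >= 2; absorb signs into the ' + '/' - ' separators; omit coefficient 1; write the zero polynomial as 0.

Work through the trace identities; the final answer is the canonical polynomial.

apply: trace(a^2) = trace(a)*trace(a) - trace(1) = x^2 - 2
trace(a^2 b) = trace(a)*trace(b a) - trace(b) = x*z - y
trace(a b^-1 a) = trace(a^2)*trace(b) - trace(a^2 b) = x^2*y - x*z - y
trace(a b a b) = trace(a b)*trace(a b) - trace(1) = z^2 - 2
apply: trace(a b^-1 a b) = trace(a b a)*trace(b) - trace(a b a b) = x*y*z - y^2 - z^2 + 2
trace(b^-1 a b^-1 a) = trace(a b^-1 a)*trace(b) - trace(a b^-1 a b) = x^2*y^2 - 2*x*y*z + z^2 - 2
apply: trace(b^2 a) = trace(b)*trace(a b) - trace(a) = y*z - x
trace(b^2) = trace(b)*trace(b) - trace(1) = y^2 - 2
trace(a b^2 a) = trace(a)*trace(b^2 a) - trace(b^2) = x*y*z - x^2 - y^2 + 2
trace(a^2 b^2 a) = trace(a)*trace(a b^2 a) - trace(a b^2) = x^2*y*z - x^3 - x*y^2 - y*z + 3*x
trace(b^2 a b a) = trace(b)*trace(a b a b) - trace(a b a) = y*z^2 - x*z - y
apply: trace(b^2 a b) = trace(b)*trace(a b^2) - trace(a b) = y^2*z - x*y - z
trace(a^2 b^2 a b) = trace(a)*trace(b^2 a b a) - trace(b^2 a b) = x*y*z^2 - x^2*z - y^2*z + z
trace(b a b^-1 a^2 b) = trace(a^2 b^2 a)*trace(b) - trace(a^2 b^2 a b) = x^2*y^2*z - x^3*y - x*y^3 - x*y*z^2 + x^2*z + 3*x*y - z
use: trace(b a b a^2) = trace(a)*trace(b a b a) - trace(b a b) = x*z^2 - y*z - x
trace(a^2 b a b a) = trace(a)*trace(b a b a^2) - trace(b a b a) = x^2*z^2 - x*y*z - x^2 - z^2 + 2
apply: trace(b a b a b a) = trace(a b)*trace(a b a b) - trace(a^-1 b^-1) = z^3 - 3*z
trace(a^2 b a b a b) = trace(a)*trace(b a b a b a) - trace(b a b a b) = x*z^3 - y*z^2 - 2*x*z + y
trace(b a b^-1 a^2 b a) = trace(a^2 b a b a)*trace(b) - trace(a^2 b a b a b) = x^2*y*z^2 - x*y^2*z - x*z^3 - x^2*y + 2*x*z + y
trace(a b^-1 a^2 b a^-1 b) = trace(b a b^-1 a^2 b)*trace(a) - trace(b a b^-1 a^2 b a) = x^3*y^2*z - x^4*y - x^2*y^3 - 2*x^2*y*z^2 + x^3*z + x*y^2*z + x*z^3 + 4*x^2*y - 3*x*z - y
trace(a^-1 b^-1 a b^-1 a^2 b) = trace(a b^-1 a^2 b a^-1)*trace(b) - trace(a b^-1 a^2 b a^-1 b) = -x^3*y^2*z + x^4*y + x^2*y^3 + 2*x^2*y*z^2 - x^3*z - x*y^2*z - x*z^3 - 3*x^2*y + 3*x*z - y
use: trace(a b^-1 a^-1 b^-1 a b^-1 a) = trace(a^-1 b^-1 a b^-1 a^2)*trace(b) - trace(a^-1 b^-1 a b^-1 a^2 b) = x^3*y^2*z - x^4*y - 2*x^2*y*z^2 + x^3*z - x*y^2*z + x*z^3 + 3*x^2*y + y*z^2 - 3*x*z - y
use: trace(a b a^2) = trace(a)*trace(b a^2) - trace(b a) = x^2*z - x*y - z
trace(a b^-1 a b a) = trace(a b a^2)*trace(b) - trace(a b a^2 b) = x^2*y*z - x*y^2 - x*z^2 + x
trace(a b a b a b a b) = trace(a b)*trace(a b a b a b) - trace(a^-1 b^-1 a^-1 b^-1) = z^4 - 4*z^2 + 2
trace(a b a b a b^-1 a b) = trace(a b a b a b a)*trace(b) - trace(a b a b a b a b) = x*y*z^3 - y^2*z^2 - z^4 - 2*x*y*z + y^2 + 4*z^2 - 2
trace(b^-1 a b^-1 a b a b a) = trace(a b a b a b^-1 a)*trace(b) - trace(a b a b a b^-1 a b) = x^2*y^2*z^2 - x*y^3*z - 2*x*y*z^3 - x^2*y^2 + y^2*z^2 + z^4 + 4*x*y*z - 4*z^2 + 2
trace(a^-1 b^-1 a b^-1 a b a b) = trace(b^-1 a b^-1 a b a b)*trace(a) - trace(b^-1 a b^-1 a b a b a) = -x^2*y^2*z^2 + x^3*y*z + x*y^3*z + 2*x*y*z^3 - x^2*z^2 - y^2*z^2 - z^4 - 4*x*y*z + x^2 + 4*z^2 - 2
trace(a b^-1 a^-1 b^-1 a b^-1 a b) = trace(a^-1 b^-1 a b^-1 a b a)*trace(b) - trace(a^-1 b^-1 a b^-1 a b a b) = x^2*y^2*z^2 - x^3*y*z - x*y^3*z - 2*x*y*z^3 + x^2*y^2 + x^2*z^2 + y^2*z^2 + z^4 + 3*x*y*z - x^2 - y^2 - 4*z^2 + 2
use: trace(b^-1 a b^-1 a b^-1 a^-1 b^-1 a) = trace(a b^-1 a^-1 b^-1 a b^-1 a)*trace(b) - trace(a b^-1 a^-1 b^-1 a b^-1 a b) = x^3*y^3*z - x^4*y^2 - 3*x^2*y^2*z^2 + 2*x^3*y*z + 3*x*y*z^3 + 2*x^2*y^2 - x^2*z^2 - z^4 - 6*x*y*z + x^2 + 4*z^2 - 2

x^3*y^3*z - x^4*y^2 - 3*x^2*y^2*z^2 + 2*x^3*y*z + 3*x*y*z^3 + 2*x^2*y^2 - x^2*z^2 - z^4 - 6*x*y*z + x^2 + 4*z^2 - 2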